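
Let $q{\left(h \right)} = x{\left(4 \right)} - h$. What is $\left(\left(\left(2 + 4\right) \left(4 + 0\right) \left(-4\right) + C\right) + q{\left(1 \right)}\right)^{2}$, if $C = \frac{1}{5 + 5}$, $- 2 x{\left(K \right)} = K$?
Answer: $\frac{978121}{100} \approx 9781.2$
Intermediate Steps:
$x{\left(K \right)} = - \frac{K}{2}$
$C = \frac{1}{10} \approx 0.1$
$q{\left(h \right)} = -2 - h$ ($q{\left(h \right)} = \left(- \frac{1}{2}\right) 4 - h = -2 - h$)
$\left(\left(\left(2 + 4\right) \left(4 + 0\right) \left(-4\right) + C\right) + q{\left(1 \right)}\right)^{2} = \left(\left(\left(2 + 4\right) \left(4 + 0\right) \left(-4\right) + \frac{1}{10}\right) - 3\right)^{2} = \left(\left(6 \cdot 4 \left(-4\right) + \frac{1}{10}\right) - 3\right)^{2} = \left(\left(6 \left(-16\right) + \frac{1}{10}\right) - 3\right)^{2} = \left(\left(-96 + \frac{1}{10}\right) - 3\right)^{2} = \left(- \frac{959}{10} - 3\right)^{2} = \left(- \frac{989}{10}\right)^{2} = \frac{978121}{100}$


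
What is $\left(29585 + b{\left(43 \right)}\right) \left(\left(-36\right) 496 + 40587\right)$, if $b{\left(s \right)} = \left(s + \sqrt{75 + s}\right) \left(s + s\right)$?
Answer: $756555873 + 1954866 \sqrt{118} \approx 7.7779 \cdot 10^{8}$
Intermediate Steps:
$b{\left(s \right)} = 2 s \left(s + \sqrt{75 + s}\right)$ ($b{\left(s \right)} = \left(s + \sqrt{75 + s}\right) 2 s = 2 s \left(s + \sqrt{75 + s}\right)$)
$\left(29585 + b{\left(43 \right)}\right) \left(\left(-36\right) 496 + 40587\right) = \left(29585 + 2 \cdot 43 \left(43 + \sqrt{75 + 43}\right)\right) \left(\left(-36\right) 496 + 40587\right) = \left(29585 + 2 \cdot 43 \left(43 + \sqrt{118}\right)\right) \left(-17856 + 40587\right) = \left(29585 + \left(3698 + 86 \sqrt{118}\right)\right) 22731 = \left(33283 + 86 \sqrt{118}\right) 22731 = 756555873 + 1954866 \sqrt{118}$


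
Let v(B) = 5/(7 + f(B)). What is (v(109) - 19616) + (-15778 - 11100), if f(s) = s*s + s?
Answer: -557788513/11997 ≈ -46494.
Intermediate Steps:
f(s) = s + s² (f(s) = s² + s = s + s²)
v(B) = 5/(7 + B*(1 + B))
(v(109) - 19616) + (-15778 - 11100) = (5/(7 + 109*(1 + 109)) - 19616) + (-15778 - 11100) = (5/(7 + 109*110) - 19616) - 26878 = (5/(7 + 11990) - 19616) - 26878 = (5/11997 - 19616) - 26878 = -235333147/11997 - 26878 = -557788513/11997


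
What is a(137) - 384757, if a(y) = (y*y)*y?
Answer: 2186596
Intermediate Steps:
a(y) = y³ (a(y) = y²*y = y³)
a(137) - 384757 = 137³ - 384757 = 2571353 - 384757 = 2186596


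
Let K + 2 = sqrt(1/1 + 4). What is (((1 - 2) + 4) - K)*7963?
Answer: 39815 - 7963*sqrt(5) ≈ 22009.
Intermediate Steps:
K = -2 + sqrt(5) (K = -2 + sqrt(1/1 + 4) = -2 + sqrt(1 + 4) = -2 + sqrt(5) ≈ 0.23607)
(((1 - 2) + 4) - K)*7963 = (((1 - 2) + 4) - (-2 + sqrt(5)))*7963 = ((-1 + 4) + (2 - sqrt(5)))*7963 = (3 + (2 - sqrt(5)))*7963 = (5 - sqrt(5))*7963 = 39815 - 7963*sqrt(5)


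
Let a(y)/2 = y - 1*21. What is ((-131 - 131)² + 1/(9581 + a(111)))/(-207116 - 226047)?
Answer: -670034085/4228104043 ≈ -0.15847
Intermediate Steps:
a(y) = -42 + 2*y (a(y) = 2*(y - 1*21) = 2*(y - 21) = 2*(-21 + y) = -42 + 2*y)
((-131 - 131)² + 1/(9581 + a(111)))/(-207116 - 226047) = ((-131 - 131)² + 1/(9581 + (-42 + 2*111)))/(-207116 - 226047) = ((-262)² + 1/(9581 + (-42 + 222)))/(-433163) = (68644 + 1/(9581 + 180))*(-1/433163) = (68644 + 1/9761)*(-1/433163) = (670034085/9761)*(-1/433163) = -670034085/4228104043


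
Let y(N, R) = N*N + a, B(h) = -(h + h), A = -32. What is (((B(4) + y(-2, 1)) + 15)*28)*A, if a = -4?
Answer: -6272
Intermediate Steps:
B(h) = -2*h
y(N, R) = -4 + N² (y(N, R) = N*N - 4 = N² - 4 = -4 + N²)
(((B(4) + y(-2, 1)) + 15)*28)*A = (((-2*4 + (-4 + (-2)²)) + 15)*28)*(-32) = (((-8 + (-4 + 4)) + 15)*28)*(-32) = (((-8 + 0) + 15)*28)*(-32) = ((-8 + 15)*28)*(-32) = (7*28)*(-32) = 196*(-32) = -6272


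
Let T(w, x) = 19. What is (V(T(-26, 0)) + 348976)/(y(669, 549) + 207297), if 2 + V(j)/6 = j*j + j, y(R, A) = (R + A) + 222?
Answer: 351244/208737 ≈ 1.6827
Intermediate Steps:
y(R, A) = 222 + A + R (y(R, A) = (A + R) + 222 = 222 + A + R)
V(j) = -12 + 6*j + 6*j**2 (V(j) = -12 + 6*(j*j + j) = -12 + 6*(j**2 + j) = -12 + 6*(j + j**2) = -12 + (6*j + 6*j**2) = -12 + 6*j + 6*j**2)
(V(T(-26, 0)) + 348976)/(y(669, 549) + 207297) = ((-12 + 6*19 + 6*19**2) + 348976)/((222 + 549 + 669) + 207297) = ((-12 + 114 + 6*361) + 348976)/(1440 + 207297) = ((-12 + 114 + 2166) + 348976)/208737 = (2268 + 348976)*(1/208737) = 351244*(1/208737) = 351244/208737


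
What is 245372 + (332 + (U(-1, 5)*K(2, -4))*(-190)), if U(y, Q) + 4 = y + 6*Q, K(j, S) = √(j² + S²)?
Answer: 245704 - 9500*√5 ≈ 2.2446e+5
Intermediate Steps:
K(j, S) = √(S² + j²)
U(y, Q) = -4 + y + 6*Q (U(y, Q) = -4 + (y + 6*Q) = -4 + y + 6*Q)
245372 + (332 + (U(-1, 5)*K(2, -4))*(-190)) = 245372 + (332 + ((-4 - 1 + 6*5)*√((-4)² + 2²))*(-190)) = 245372 + (332 + ((-4 - 1 + 30)*√(16 + 4))*(-190)) = 245372 + (332 + (25*√20)*(-190)) = 245372 + (332 + (25*(2*√5))*(-190)) = 245372 + (332 + (50*√5)*(-190)) = 245372 + (332 - 9500*√5) = 245704 - 9500*√5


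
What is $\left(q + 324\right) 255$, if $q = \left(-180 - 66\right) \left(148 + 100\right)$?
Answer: $-15474420$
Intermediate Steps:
$q = -61008$ ($q = \left(-246\right) 248 = -61008$)
$\left(q + 324\right) 255 = \left(-61008 + 324\right) 255 = \left(-60684\right) 255 = -15474420$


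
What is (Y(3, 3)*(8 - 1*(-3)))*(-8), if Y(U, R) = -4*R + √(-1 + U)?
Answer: 1056 - 88*√2 ≈ 931.55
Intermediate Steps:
Y(U, R) = √(-1 + U) - 4*R
(Y(3, 3)*(8 - 1*(-3)))*(-8) = ((√(-1 + 3) - 4*3)*(8 - 1*(-3)))*(-8) = ((√2 - 12)*(8 + 3))*(-8) = ((-12 + √2)*11)*(-8) = (-132 + 11*√2)*(-8) = 1056 - 88*√2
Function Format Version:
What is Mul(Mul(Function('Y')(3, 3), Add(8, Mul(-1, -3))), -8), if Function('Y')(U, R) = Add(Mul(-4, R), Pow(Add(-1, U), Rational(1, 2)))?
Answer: Add(1056, Mul(-88, Pow(2, Rational(1, 2)))) ≈ 931.55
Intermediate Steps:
Function('Y')(U, R) = Add(Pow(Add(-1, U), Rational(1, 2)), Mul(-4, R))
Mul(Mul(Function('Y')(3, 3), Add(8, Mul(-1, -3))), -8) = Mul(Mul(Add(Pow(Add(-1, 3), Rational(1, 2)), Mul(-4, 3)), Add(8, Mul(-1, -3))), -8) = Mul(Mul(Add(Pow(2, Rational(1, 2)), -12), Add(8, 3)), -8) = Mul(Mul(Add(-12, Pow(2, Rational(1, 2))), 11), -8) = Mul(Add(-132, Mul(11, Pow(2, Rational(1, 2)))), -8) = Add(1056, Mul(-88, Pow(2, Rational(1, 2))))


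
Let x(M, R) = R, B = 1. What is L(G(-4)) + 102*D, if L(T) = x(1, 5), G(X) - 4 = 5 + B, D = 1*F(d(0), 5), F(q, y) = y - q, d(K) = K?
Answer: 515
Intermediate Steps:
D = 5 (D = 1*(5 - 1*0) = 1*(5 + 0) = 1*5 = 5)
G(X) = 10 (G(X) = 4 + (5 + 1) = 4 + 6 = 10)
L(T) = 5
L(G(-4)) + 102*D = 5 + 102*5 = 5 + 510 = 515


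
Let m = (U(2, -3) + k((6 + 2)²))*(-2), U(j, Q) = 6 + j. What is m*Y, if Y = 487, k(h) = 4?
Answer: -11688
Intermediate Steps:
m = -24 (m = ((6 + 2) + 4)*(-2) = (8 + 4)*(-2) = 12*(-2) = -24)
m*Y = -24*487 = -11688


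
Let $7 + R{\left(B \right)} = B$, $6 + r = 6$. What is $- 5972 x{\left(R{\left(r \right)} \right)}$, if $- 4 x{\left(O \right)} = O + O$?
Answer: $-20902$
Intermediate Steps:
$r = 0$ ($r = -6 + 6 = 0$)
$R{\left(B \right)} = -7 + B$
$x{\left(O \right)} = - \frac{O}{2}$ ($x{\left(O \right)} = - \frac{O + O}{4} = - \frac{2 O}{4} = - \frac{O}{2}$)
$- 5972 x{\left(R{\left(r \right)} \right)} = - 5972 \left(- \frac{-7 + 0}{2}\right) = - 5972 \left(\left(- \frac{1}{2}\right) \left(-7\right)\right) = \left(-5972\right) \frac{7}{2} = -20902$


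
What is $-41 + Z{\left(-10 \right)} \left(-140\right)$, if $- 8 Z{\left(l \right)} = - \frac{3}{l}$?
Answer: $- \frac{143}{4} \approx -35.75$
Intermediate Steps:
$Z{\left(l \right)} = \frac{3}{8 l}$ ($Z{\left(l \right)} = - \frac{\left(-3\right) \frac{1}{l}}{8} = \frac{3}{8 l}$)
$-41 + Z{\left(-10 \right)} \left(-140\right) = -41 + \frac{3}{8 \left(-10\right)} \left(-140\right) = -41 + \frac{3}{8} \left(- \frac{1}{10}\right) \left(-140\right) = -41 - - \frac{21}{4} = -41 + \frac{21}{4} = - \frac{143}{4}$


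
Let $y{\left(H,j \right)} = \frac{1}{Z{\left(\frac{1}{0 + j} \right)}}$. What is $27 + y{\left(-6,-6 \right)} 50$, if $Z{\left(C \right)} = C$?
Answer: $-273$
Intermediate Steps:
$y{\left(H,j \right)} = j$ ($y{\left(H,j \right)} = \frac{1}{\frac{1}{0 + j}} = \frac{1}{\frac{1}{j}} = j$)
$27 + y{\left(-6,-6 \right)} 50 = 27 - 300 = -273$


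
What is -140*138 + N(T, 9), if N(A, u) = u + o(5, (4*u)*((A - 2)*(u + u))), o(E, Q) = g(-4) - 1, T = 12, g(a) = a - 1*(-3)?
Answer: -19313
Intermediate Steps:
g(a) = 3 + a (g(a) = a + 3 = 3 + a)
o(E, Q) = -2 (o(E, Q) = (3 - 4) - 1 = -1 - 1 = -2)
N(A, u) = -2 + u (N(A, u) = u - 2 = -2 + u)
-140*138 + N(T, 9) = -140*138 + (-2 + 9) = -19320 + 7 = -19313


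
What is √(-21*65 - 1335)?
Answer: 30*I*√3 ≈ 51.962*I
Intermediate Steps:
√(-21*65 - 1335) = √(-1365 - 1335) = √(-2700) = 30*I*√3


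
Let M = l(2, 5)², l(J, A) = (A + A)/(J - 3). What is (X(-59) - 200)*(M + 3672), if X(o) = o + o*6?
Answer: -2312236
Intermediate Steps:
l(J, A) = 2*A/(-3 + J) (l(J, A) = (2*A)/(-3 + J) = 2*A/(-3 + J))
M = 100 (M = (2*5/(-3 + 2))² = (2*5/(-1))² = (2*5*(-1))² = (-10)² = 100)
X(o) = 7*o (X(o) = o + 6*o = 7*o)
(X(-59) - 200)*(M + 3672) = (7*(-59) - 200)*(100 + 3672) = (-413 - 200)*3772 = -613*3772 = -2312236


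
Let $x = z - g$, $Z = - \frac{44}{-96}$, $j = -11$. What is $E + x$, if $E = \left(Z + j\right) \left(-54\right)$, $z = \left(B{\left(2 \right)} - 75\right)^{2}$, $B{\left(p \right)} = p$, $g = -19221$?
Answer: $\frac{100477}{4} \approx 25119.0$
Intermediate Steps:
$z = 5329$ ($z = \left(2 - 75\right)^{2} = \left(-73\right)^{2} = 5329$)
$Z = \frac{11}{24}$ ($Z = \left(-44\right) \left(- \frac{1}{96}\right) = \frac{11}{24} \approx 0.45833$)
$E = \frac{2277}{4}$ ($E = \left(\frac{11}{24} - 11\right) \left(-54\right) = \left(- \frac{253}{24}\right) \left(-54\right) = \frac{2277}{4} \approx 569.25$)
$x = 24550$ ($x = 5329 - -19221 = 5329 + 19221 = 24550$)
$E + x = \frac{2277}{4} + 24550 = \frac{100477}{4}$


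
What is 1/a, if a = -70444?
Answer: -1/70444 ≈ -1.4196e-5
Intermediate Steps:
1/a = 1/(-70444) = -1/70444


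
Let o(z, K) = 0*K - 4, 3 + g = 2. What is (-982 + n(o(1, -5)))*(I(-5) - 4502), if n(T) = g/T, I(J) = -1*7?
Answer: 17706843/4 ≈ 4.4267e+6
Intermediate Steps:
g = -1 (g = -3 + 2 = -1)
o(z, K) = -4 (o(z, K) = 0 - 4 = -4)
I(J) = -7
n(T) = -1/T
(-982 + n(o(1, -5)))*(I(-5) - 4502) = (-982 - 1/(-4))*(-7 - 4502) = (-982 - 1*(-1/4))*(-4509) = (-982 + 1/4)*(-4509) = -3927/4*(-4509) = 17706843/4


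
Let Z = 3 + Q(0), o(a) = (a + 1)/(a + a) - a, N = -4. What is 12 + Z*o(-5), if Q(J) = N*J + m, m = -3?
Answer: 12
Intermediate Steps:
Q(J) = -3 - 4*J (Q(J) = -4*J - 3 = -3 - 4*J)
o(a) = -a + (1 + a)/(2*a) (o(a) = (1 + a)/((2*a)) - a = (1 + a)*(1/(2*a)) - a = (1 + a)/(2*a) - a = -a + (1 + a)/(2*a))
Z = 0 (Z = 3 + (-3 - 4*0) = 3 + (-3 + 0) = 3 - 3 = 0)
12 + Z*o(-5) = 12 + 0*(½ + (½)/(-5) - 1*(-5)) = 12 + 0*(½ + (½)*(-⅕) + 5) = 12 + 0*(½ - ⅒ + 5) = 12 + 0*(27/5) = 12 + 0 = 12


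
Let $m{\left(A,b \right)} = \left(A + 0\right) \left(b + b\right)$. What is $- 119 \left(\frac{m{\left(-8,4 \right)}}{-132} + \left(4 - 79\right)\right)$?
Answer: $\frac{292621}{33} \approx 8867.3$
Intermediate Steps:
$m{\left(A,b \right)} = 2 A b$ ($m{\left(A,b \right)} = A 2 b = 2 A b$)
$- 119 \left(\frac{m{\left(-8,4 \right)}}{-132} + \left(4 - 79\right)\right) = - 119 \left(\frac{2 \left(-8\right) 4}{-132} + \left(4 - 79\right)\right) = - 119 \left(\left(-64\right) \left(- \frac{1}{132}\right) - 75\right) = - 119 \left(\frac{16}{33} - 75\right) = \left(-119\right) \left(- \frac{2459}{33}\right) = \frac{292621}{33}$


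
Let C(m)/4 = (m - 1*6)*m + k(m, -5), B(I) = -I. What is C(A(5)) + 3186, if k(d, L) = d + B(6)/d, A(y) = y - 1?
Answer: 3164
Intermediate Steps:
A(y) = -1 + y
k(d, L) = d - 6/d (k(d, L) = d + (-1*6)/d = d - 6/d)
C(m) = -24/m + 4*m + 4*m*(-6 + m) (C(m) = 4*((m - 1*6)*m + (m - 6/m)) = 4*((m - 6)*m + (m - 6/m)) = 4*((-6 + m)*m + (m - 6/m)) = 4*(m*(-6 + m) + (m - 6/m)) = 4*(m - 6/m + m*(-6 + m)) = -24/m + 4*m + 4*m*(-6 + m))
C(A(5)) + 3186 = 4*(-6 + (-1 + 5)²*(-5 + (-1 + 5)))/(-1 + 5) + 3186 = 4*(-6 + 4²*(-5 + 4))/4 + 3186 = 4*(¼)*(-6 + 16*(-1)) + 3186 = 4*(¼)*(-6 - 16) + 3186 = 4*(¼)*(-22) + 3186 = -22 + 3186 = 3164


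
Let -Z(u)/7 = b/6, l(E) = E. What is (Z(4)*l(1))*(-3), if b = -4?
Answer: -14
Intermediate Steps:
Z(u) = 14/3 (Z(u) = -(-28)/6 = -7*(-⅔) = 14/3)
(Z(4)*l(1))*(-3) = ((14/3)*1)*(-3) = (14/3)*(-3) = -14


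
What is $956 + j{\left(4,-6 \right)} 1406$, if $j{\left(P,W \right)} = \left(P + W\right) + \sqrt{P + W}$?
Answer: $-1856 + 1406 i \sqrt{2} \approx -1856.0 + 1988.4 i$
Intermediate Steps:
$j{\left(P,W \right)} = P + W + \sqrt{P + W}$
$956 + j{\left(4,-6 \right)} 1406 = 956 + \left(4 - 6 + \sqrt{4 - 6}\right) 1406 = 956 + \left(4 - 6 + \sqrt{-2}\right) 1406 = 956 + \left(4 - 6 + i \sqrt{2}\right) 1406 = 956 + \left(-2 + i \sqrt{2}\right) 1406 = 956 - \left(2812 - 1406 i \sqrt{2}\right) = -1856 + 1406 i \sqrt{2}$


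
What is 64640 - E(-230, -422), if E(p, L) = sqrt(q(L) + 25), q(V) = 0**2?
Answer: 64635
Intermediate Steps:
q(V) = 0
E(p, L) = 5 (E(p, L) = sqrt(0 + 25) = sqrt(25) = 5)
64640 - E(-230, -422) = 64640 - 1*5 = 64640 - 5 = 64635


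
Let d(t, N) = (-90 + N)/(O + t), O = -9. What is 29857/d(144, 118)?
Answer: 4030695/28 ≈ 1.4395e+5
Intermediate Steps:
d(t, N) = (-90 + N)/(-9 + t)
29857/d(144, 118) = 29857/(((-90 + 118)/(-9 + 144))) = 29857/((28/135)) = 29857/(((1/135)*28)) = 29857/(28/135) = 29857*(135/28) = 4030695/28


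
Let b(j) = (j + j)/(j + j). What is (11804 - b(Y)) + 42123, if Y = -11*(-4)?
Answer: 53926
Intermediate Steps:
Y = 44
b(j) = 1 (b(j) = (2*j)/((2*j)) = (2*j)*(1/(2*j)) = 1)
(11804 - b(Y)) + 42123 = (11804 - 1*1) + 42123 = (11804 - 1) + 42123 = 11803 + 42123 = 53926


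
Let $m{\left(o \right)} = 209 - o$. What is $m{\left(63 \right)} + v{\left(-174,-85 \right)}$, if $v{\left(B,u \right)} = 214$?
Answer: $360$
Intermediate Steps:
$m{\left(63 \right)} + v{\left(-174,-85 \right)} = \left(209 - 63\right) + 214 = 146 + 214 = 360$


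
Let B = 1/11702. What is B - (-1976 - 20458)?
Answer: 262522669/11702 ≈ 22434.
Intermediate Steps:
B = 1/11702 ≈ 8.5455e-5
B - (-1976 - 20458) = 1/11702 - (-1976 - 20458) = 1/11702 - 1*(-22434) = 1/11702 + 22434 = 262522669/11702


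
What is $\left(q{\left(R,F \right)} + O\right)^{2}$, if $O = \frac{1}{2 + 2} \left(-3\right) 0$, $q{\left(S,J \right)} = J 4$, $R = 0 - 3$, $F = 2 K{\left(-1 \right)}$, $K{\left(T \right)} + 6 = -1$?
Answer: $3136$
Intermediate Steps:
$K{\left(T \right)} = -7$ ($K{\left(T \right)} = -6 - 1 = -7$)
$F = -14$ ($F = 2 \left(-7\right) = -14$)
$R = -3$
$q{\left(S,J \right)} = 4 J$
$O = 0$ ($O = \frac{1}{4} \left(-3\right) 0 = \left(- \frac{3}{4}\right) 0 = 0$)
$\left(q{\left(R,F \right)} + O\right)^{2} = \left(4 \left(-14\right) + 0\right)^{2} = \left(-56 + 0\right)^{2} = \left(-56\right)^{2} = 3136$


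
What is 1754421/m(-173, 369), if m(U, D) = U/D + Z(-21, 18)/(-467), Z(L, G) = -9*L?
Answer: -302327089983/150532 ≈ -2.0084e+6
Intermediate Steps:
m(U, D) = -189/467 + U/D (m(U, D) = U/D - 9*(-21)/(-467) = U/D + 189*(-1/467) = U/D - 189/467 = -189/467 + U/D)
1754421/m(-173, 369) = 1754421/(-189/467 - 173/369) = 1754421/(-150532/172323) = 1754421*(-172323/150532) = -302327089983/150532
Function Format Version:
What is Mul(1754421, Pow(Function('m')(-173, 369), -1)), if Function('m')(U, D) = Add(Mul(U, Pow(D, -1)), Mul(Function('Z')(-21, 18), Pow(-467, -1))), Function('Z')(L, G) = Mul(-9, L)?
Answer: Rational(-302327089983, 150532) ≈ -2.0084e+6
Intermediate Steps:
Function('m')(U, D) = Add(Rational(-189, 467), Mul(U, Pow(D, -1))) (Function('m')(U, D) = Add(Mul(U, Pow(D, -1)), Mul(Mul(-9, -21), Pow(-467, -1))) = Add(Mul(U, Pow(D, -1)), Mul(189, Rational(-1, 467))) = Add(Mul(U, Pow(D, -1)), Rational(-189, 467)) = Add(Rational(-189, 467), Mul(U, Pow(D, -1))))
Mul(1754421, Pow(Function('m')(-173, 369), -1)) = Mul(1754421, Pow(Add(Rational(-189, 467), Mul(-173, Pow(369, -1))), -1)) = Mul(1754421, Pow(Add(Rational(-189, 467), Mul(-173, Rational(1, 369))), -1)) = Mul(1754421, Pow(Add(Rational(-189, 467), Rational(-173, 369)), -1)) = Mul(1754421, Pow(Rational(-150532, 172323), -1)) = Mul(1754421, Rational(-172323, 150532)) = Rational(-302327089983, 150532)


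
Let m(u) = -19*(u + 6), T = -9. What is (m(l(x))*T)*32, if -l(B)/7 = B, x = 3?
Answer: -82080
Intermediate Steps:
l(B) = -7*B
m(u) = -114 - 19*u (m(u) = -19*(6 + u) = -114 - 19*u)
(m(l(x))*T)*32 = ((-114 - (-133)*3)*(-9))*32 = ((-114 - 19*(-21))*(-9))*32 = ((-114 + 399)*(-9))*32 = (285*(-9))*32 = -2565*32 = -82080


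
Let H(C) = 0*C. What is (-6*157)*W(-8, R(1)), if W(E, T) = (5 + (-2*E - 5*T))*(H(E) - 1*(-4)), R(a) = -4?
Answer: -154488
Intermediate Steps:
H(C) = 0
W(E, T) = 20 - 20*T - 8*E (W(E, T) = (5 + (-2*E - 5*T))*(0 - 1*(-4)) = (5 + (-5*T - 2*E))*(0 + 4) = (5 - 5*T - 2*E)*4 = 20 - 20*T - 8*E)
(-6*157)*W(-8, R(1)) = (-6*157)*(20 - 20*(-4) - 8*(-8)) = -942*(20 + 80 + 64) = -942*164 = -154488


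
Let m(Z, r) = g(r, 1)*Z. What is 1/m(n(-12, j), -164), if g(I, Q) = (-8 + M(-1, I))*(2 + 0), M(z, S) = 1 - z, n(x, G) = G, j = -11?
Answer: 1/132 ≈ 0.0075758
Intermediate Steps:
g(I, Q) = -12 (g(I, Q) = (-8 + (1 - 1*(-1)))*(2 + 0) = (-8 + (1 + 1))*2 = (-8 + 2)*2 = -6*2 = -12)
m(Z, r) = -12*Z
1/m(n(-12, j), -164) = 1/(-12*(-11)) = 1/132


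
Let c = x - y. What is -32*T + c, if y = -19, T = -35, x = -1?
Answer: 1138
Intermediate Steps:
c = 18 (c = -1 - 1*(-19) = -1 + 19 = 18)
-32*T + c = -32*(-35) + 18 = 1120 + 18 = 1138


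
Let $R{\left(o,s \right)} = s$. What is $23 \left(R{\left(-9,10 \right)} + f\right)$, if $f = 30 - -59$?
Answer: $2277$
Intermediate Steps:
$f = 89$ ($f = 30 + 59 = 89$)
$23 \left(R{\left(-9,10 \right)} + f\right) = 23 \left(10 + 89\right) = 23 \cdot 99 = 2277$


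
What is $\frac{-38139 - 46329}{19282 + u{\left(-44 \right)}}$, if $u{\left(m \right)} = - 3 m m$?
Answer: $- \frac{42234}{6737} \approx -6.269$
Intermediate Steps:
$u{\left(m \right)} = - 3 m^{2}$
$\frac{-38139 - 46329}{19282 + u{\left(-44 \right)}} = \frac{-38139 - 46329}{19282 - 3 \left(-44\right)^{2}} = - \frac{84468}{19282 - 5808} = - \frac{84468}{13474} = \left(-84468\right) \frac{1}{13474} = - \frac{42234}{6737}$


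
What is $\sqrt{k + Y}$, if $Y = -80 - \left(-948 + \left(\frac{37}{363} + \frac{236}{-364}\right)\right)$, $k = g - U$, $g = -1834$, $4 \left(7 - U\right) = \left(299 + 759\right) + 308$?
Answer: $\frac{i \sqrt{22759780134}}{6006} \approx 25.119 i$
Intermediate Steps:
$U = - \frac{669}{2}$ ($U = 7 - \frac{\left(299 + 759\right) + 308}{4} = 7 - \frac{1058 + 308}{4} = 7 - \frac{683}{2} = - \frac{669}{2} \approx -334.5$)
$k = - \frac{2999}{2}$ ($k = -1834 - - \frac{669}{2} = -1834 + \frac{669}{2} = - \frac{2999}{2} \approx -1499.5$)
$Y = \frac{28690694}{33033}$ ($Y = -80 - \left(-948 + \left(37 \cdot \frac{1}{363} + 236 \left(- \frac{1}{364}\right)\right)\right) = -80 - \left(-948 + \left(\frac{37}{363} - \frac{59}{91}\right)\right) = -80 - \left(-948 - \frac{18050}{33033}\right) = -80 - - \frac{31333334}{33033} = -80 + \frac{31333334}{33033} = \frac{28690694}{33033} \approx 868.55$)
$\sqrt{k + Y} = \sqrt{- \frac{2999}{2} + \frac{28690694}{33033}} = \sqrt{- \frac{41684579}{66066}} = \frac{i \sqrt{22759780134}}{6006}$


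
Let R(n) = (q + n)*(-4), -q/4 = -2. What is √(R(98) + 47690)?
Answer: √47266 ≈ 217.41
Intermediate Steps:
q = 8 (q = -4*(-2) = 8)
R(n) = -32 - 4*n (R(n) = (8 + n)*(-4) = -32 - 4*n)
√(R(98) + 47690) = √((-32 - 4*98) + 47690) = √((-32 - 392) + 47690) = √(-424 + 47690) = √47266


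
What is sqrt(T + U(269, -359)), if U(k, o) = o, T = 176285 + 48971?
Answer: sqrt(224897) ≈ 474.23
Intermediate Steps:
T = 225256
sqrt(T + U(269, -359)) = sqrt(225256 - 359) = sqrt(224897)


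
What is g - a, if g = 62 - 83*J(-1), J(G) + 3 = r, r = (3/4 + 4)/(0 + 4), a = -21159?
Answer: 341943/16 ≈ 21371.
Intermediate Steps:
r = 19/16 (r = (3*(¼) + 4)/4 = (¾ + 4)*(¼) = (19/4)*(¼) = 19/16 ≈ 1.1875)
J(G) = -29/16 (J(G) = -3 + 19/16 = -29/16)
g = 3399/16 (g = 62 - 83*(-29/16) = 62 + 2407/16 = 3399/16 ≈ 212.44)
g - a = 3399/16 - 1*(-21159) = 3399/16 + 21159 = 341943/16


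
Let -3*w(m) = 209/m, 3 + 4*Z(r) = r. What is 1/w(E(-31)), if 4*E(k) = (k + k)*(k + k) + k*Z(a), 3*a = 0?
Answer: -46407/3344 ≈ -13.878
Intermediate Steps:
a = 0 (a = (1/3)*0 = 0)
Z(r) = -3/4 + r/4
E(k) = k**2 - 3*k/16 (E(k) = ((k + k)*(k + k) + k*(-3/4 + (1/4)*0))/4 = ((2*k)*(2*k) + k*(-3/4 + 0))/4 = (4*k**2 + k*(-3/4))/4 = (4*k**2 - 3*k/4)/4 = k**2 - 3*k/16)
w(m) = -209/(3*m)
1/w(E(-31)) = 1/(-209*(-16/(31*(-3 + 16*(-31))))/3) = 1/(-209*(-16/(31*(-3 - 496)))/3) = 1/(-209/(3*((1/16)*(-31)*(-499)))) = 1/(-209/(3*15469/16)) = 1/(-209/3*16/15469) = 1/(-3344/46407) = -46407/3344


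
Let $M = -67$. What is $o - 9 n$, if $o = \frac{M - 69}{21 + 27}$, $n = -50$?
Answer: $\frac{2683}{6} \approx 447.17$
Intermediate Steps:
$o = - \frac{17}{6}$ ($o = \frac{-67 - 69}{21 + 27} = - \frac{136}{48} = \left(-136\right) \frac{1}{48} = - \frac{17}{6} \approx -2.8333$)
$o - 9 n = - \frac{17}{6} - -450 = - \frac{17}{6} + 450 = \frac{2683}{6}$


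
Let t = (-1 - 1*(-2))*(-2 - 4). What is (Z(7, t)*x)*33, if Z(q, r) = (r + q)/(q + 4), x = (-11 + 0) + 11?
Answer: 0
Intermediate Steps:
t = -6 (t = (-1 + 2)*(-6) = 1*(-6) = -6)
x = 0 (x = -11 + 11 = 0)
Z(q, r) = (q + r)/(4 + q)
(Z(7, t)*x)*33 = (((7 - 6)/(4 + 7))*0)*33 = ((1/11)*0)*33 = 0*33 = 0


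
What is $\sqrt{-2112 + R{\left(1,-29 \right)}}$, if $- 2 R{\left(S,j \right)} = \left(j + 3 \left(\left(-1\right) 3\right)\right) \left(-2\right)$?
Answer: $5 i \sqrt{86} \approx 46.368 i$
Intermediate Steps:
$R{\left(S,j \right)} = -9 + j$ ($R{\left(S,j \right)} = - \frac{\left(j + 3 \left(\left(-1\right) 3\right)\right) \left(-2\right)}{2} = - \frac{\left(j + 3 \left(-3\right)\right) \left(-2\right)}{2} = - \frac{\left(j - 9\right) \left(-2\right)}{2} = - \frac{\left(-9 + j\right) \left(-2\right)}{2} = - \frac{18 - 2 j}{2} = -9 + j$)
$\sqrt{-2112 + R{\left(1,-29 \right)}} = \sqrt{-2112 - 38} = \sqrt{-2150} = 5 i \sqrt{86}$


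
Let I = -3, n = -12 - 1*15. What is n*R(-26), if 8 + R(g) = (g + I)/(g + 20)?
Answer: 171/2 ≈ 85.500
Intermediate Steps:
n = -27 (n = -12 - 15 = -27)
R(g) = -8 + (-3 + g)/(20 + g) (R(g) = -8 + (g - 3)/(g + 20) = -8 + (-3 + g)/(20 + g))
n*R(-26) = -27*(-163 - 7*(-26))/(20 - 26) = -27*(-163 + 182)/(-6) = -(-9)*19/2 = -27*(-19/6) = 171/2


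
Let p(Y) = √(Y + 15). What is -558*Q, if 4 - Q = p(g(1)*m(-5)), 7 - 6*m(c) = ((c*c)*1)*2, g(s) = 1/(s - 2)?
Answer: -2232 + 93*√798 ≈ 395.15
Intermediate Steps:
g(s) = 1/(-2 + s)
m(c) = 7/6 - c²/3 (m(c) = 7/6 - (c*c)*1*2/6 = 7/6 - c²*1*2/6 = 7/6 - c²*2/6 = 7/6 - c²/3)
p(Y) = √(15 + Y)
Q = 4 - √798/6 (Q = 4 - √(15 + (7/6 - ⅓*(-5)²)/(-2 + 1)) = 4 - √(15 + (7/6 - ⅓*25)/(-1)) = 4 - √(15 - (7/6 - 25/3)) = 4 - √(15 - 1*(-43/6)) = 4 - √(15 + 43/6) = 4 - √(133/6) = 4 - √798/6 ≈ -0.70815)
-558*Q = -558*(4 - √798/6) = -2232 + 93*√798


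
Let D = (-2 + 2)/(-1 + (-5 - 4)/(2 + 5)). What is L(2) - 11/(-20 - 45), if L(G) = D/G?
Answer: 11/65 ≈ 0.16923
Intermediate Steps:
D = 0 (D = 0/(-1 - 9/7) = 0/(-16/7) = 0*(-7/16) = 0)
L(G) = 0 (L(G) = 0/G = 0)
L(2) - 11/(-20 - 45) = 0 - 11/(-20 - 45) = 0 - 11/(-65) = 0 - 11*(-1/65) = 0 + 11/65 = 11/65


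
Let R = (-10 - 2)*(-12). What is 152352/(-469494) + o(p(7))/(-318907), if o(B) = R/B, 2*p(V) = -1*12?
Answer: -2698602856/8318051281 ≈ -0.32443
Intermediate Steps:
p(V) = -6 (p(V) = (-1*12)/2 = (½)*(-12) = -6)
R = 144 (R = -12*(-12) = 144)
o(B) = 144/B
152352/(-469494) + o(p(7))/(-318907) = 152352/(-469494) + (144/(-6))/(-318907) = 152352*(-1/469494) + (144*(-⅙))*(-1/318907) = -8464/26083 - 24*(-1/318907) = -8464/26083 + 24/318907 = -2698602856/8318051281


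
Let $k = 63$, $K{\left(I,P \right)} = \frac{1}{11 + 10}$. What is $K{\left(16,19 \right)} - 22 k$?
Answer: $- \frac{29105}{21} \approx -1386.0$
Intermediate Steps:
$K{\left(I,P \right)} = \frac{1}{21}$
$K{\left(16,19 \right)} - 22 k = \frac{1}{21} - 1386 = - \frac{29105}{21}$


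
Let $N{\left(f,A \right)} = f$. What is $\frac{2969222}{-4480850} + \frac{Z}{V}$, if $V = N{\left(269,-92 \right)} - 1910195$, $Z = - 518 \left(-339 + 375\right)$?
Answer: $- \frac{155206539077}{237724775475} \approx -0.65288$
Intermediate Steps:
$Z = -18648$ ($Z = \left(-518\right) 36 = -18648$)
$V = -1909926$ ($V = 269 - 1910195 = -1909926$)
$\frac{2969222}{-4480850} + \frac{Z}{V} = \frac{2969222}{-4480850} - \frac{18648}{-1909926} = 2969222 \left(- \frac{1}{4480850}\right) - - \frac{1036}{106107} = - \frac{1484611}{2240425} + \frac{1036}{106107} = - \frac{155206539077}{237724775475}$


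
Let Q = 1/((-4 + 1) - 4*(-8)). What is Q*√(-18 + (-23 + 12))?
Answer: I*√29/29 ≈ 0.1857*I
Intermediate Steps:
Q = 1/29 (Q = 1/(-3 + 32) = 1/29 ≈ 0.034483)
Q*√(-18 + (-23 + 12)) = √(-18 + (-23 + 12))/29 = √(-18 - 11)/29 = √(-29)/29 = (I*√29)/29 = I*√29/29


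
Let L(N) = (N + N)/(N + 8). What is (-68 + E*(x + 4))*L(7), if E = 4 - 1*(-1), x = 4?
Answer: -392/15 ≈ -26.133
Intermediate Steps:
E = 5 (E = 4 + 1 = 5)
L(N) = 2*N/(8 + N) (L(N) = (2*N)/(8 + N) = 2*N/(8 + N))
(-68 + E*(x + 4))*L(7) = (-68 + 5*(4 + 4))*(2*7/(8 + 7)) = (-68 + 5*8)*(2*7/15) = (-68 + 40)*(2*7*(1/15)) = -28*14/15 = -392/15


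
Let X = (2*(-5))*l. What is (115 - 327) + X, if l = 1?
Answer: -222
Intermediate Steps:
X = -10 (X = (2*(-5))*1 = -10*1 = -10)
(115 - 327) + X = (115 - 327) - 10 = -212 - 10 = -222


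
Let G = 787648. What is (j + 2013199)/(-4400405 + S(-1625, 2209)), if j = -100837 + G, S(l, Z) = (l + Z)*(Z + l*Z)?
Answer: -2700010/2099451349 ≈ -0.0012861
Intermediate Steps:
S(l, Z) = (Z + l)*(Z + Z*l)
j = 686811 (j = -100837 + 787648 = 686811)
(j + 2013199)/(-4400405 + S(-1625, 2209)) = (686811 + 2013199)/(-4400405 + 2209*(2209 - 1625 + (-1625)² + 2209*(-1625))) = 2700010/(-4400405 + 2209*(2209 - 1625 + 2640625 - 3589625)) = 2700010/(-4400405 + 2209*(-948416)) = 2700010/(-4400405 - 2095050944) = 2700010/(-2099451349) = 2700010*(-1/2099451349) = -2700010/2099451349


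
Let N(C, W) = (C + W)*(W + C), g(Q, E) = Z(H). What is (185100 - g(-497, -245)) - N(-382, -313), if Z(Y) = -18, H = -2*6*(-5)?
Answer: -297907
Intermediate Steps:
H = 60 (H = -12*(-5) = 60)
g(Q, E) = -18
N(C, W) = (C + W)² (N(C, W) = (C + W)*(C + W) = (C + W)²)
(185100 - g(-497, -245)) - N(-382, -313) = (185100 - 1*(-18)) - (-382 - 313)² = (185100 + 18) - 1*(-695)² = 185118 - 1*483025 = 185118 - 483025 = -297907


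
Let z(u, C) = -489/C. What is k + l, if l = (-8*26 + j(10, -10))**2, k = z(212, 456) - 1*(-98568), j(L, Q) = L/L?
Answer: 21495221/152 ≈ 1.4142e+5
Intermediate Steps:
j(L, Q) = 1
k = 14982173/152 (k = -489/456 - 1*(-98568) = -489*1/456 + 98568 = -163/152 + 98568 = 14982173/152 ≈ 98567.)
l = 42849 (l = (-8*26 + 1)**2 = (-208 + 1)**2 = (-207)**2 = 42849)
k + l = 14982173/152 + 42849 = 21495221/152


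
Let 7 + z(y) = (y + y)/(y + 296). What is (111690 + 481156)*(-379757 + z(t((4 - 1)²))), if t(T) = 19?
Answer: -70919571500212/315 ≈ -2.2514e+11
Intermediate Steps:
z(y) = -7 + 2*y/(296 + y) (z(y) = -7 + (y + y)/(y + 296) = -7 + (2*y)/(296 + y) = -7 + 2*y/(296 + y))
(111690 + 481156)*(-379757 + z(t((4 - 1)²))) = (111690 + 481156)*(-379757 + (-2072 - 5*19)/(296 + 19)) = 592846*(-379757 + (-2072 - 95)/315) = 592846*(-379757 + (1/315)*(-2167)) = 592846*(-379757 - 2167/315) = 592846*(-119625622/315) = -70919571500212/315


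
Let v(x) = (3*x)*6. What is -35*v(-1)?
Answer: 630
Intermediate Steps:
v(x) = 18*x
-35*v(-1) = -630*(-1) = -35*(-18) = 630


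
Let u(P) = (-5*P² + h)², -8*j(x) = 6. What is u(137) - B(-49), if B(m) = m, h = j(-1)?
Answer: 140912397473/16 ≈ 8.8070e+9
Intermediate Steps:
j(x) = -¾ (j(x) = -⅛*6 = -¾)
h = -¾ ≈ -0.75000
u(P) = (-¾ - 5*P²)² (u(P) = (-5*P² - ¾)² = (-¾ - 5*P²)²)
u(137) - B(-49) = (3 + 20*137²)²/16 - 1*(-49) = (3 + 20*18769)²/16 + 49 = (3 + 375380)²/16 + 49 = (1/16)*375383² + 49 = (1/16)*140912396689 + 49 = 140912396689/16 + 49 = 140912397473/16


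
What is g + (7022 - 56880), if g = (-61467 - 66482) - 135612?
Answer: -313419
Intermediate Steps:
g = -263561 (g = -127949 - 135612 = -263561)
g + (7022 - 56880) = -263561 + (7022 - 56880) = -263561 - 49858 = -313419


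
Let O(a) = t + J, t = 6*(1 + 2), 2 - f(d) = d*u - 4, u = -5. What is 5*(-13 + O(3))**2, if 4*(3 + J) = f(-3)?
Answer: 5/16 ≈ 0.31250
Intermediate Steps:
f(d) = 6 + 5*d (f(d) = 2 - (d*(-5) - 4) = 2 - (-5*d - 4) = 2 - (-4 - 5*d) = 2 + (4 + 5*d) = 6 + 5*d)
J = -21/4 (J = -3 + (6 + 5*(-3))/4 = -3 + (6 - 15)/4 = -3 + (1/4)*(-9) = -3 - 9/4 = -21/4 ≈ -5.2500)
t = 18 (t = 6*3 = 18)
O(a) = 51/4 (O(a) = 18 - 21/4 = 51/4)
5*(-13 + O(3))**2 = 5*(-13 + 51/4)**2 = 5*(-1/4)**2 = 5*(1/16) = 5/16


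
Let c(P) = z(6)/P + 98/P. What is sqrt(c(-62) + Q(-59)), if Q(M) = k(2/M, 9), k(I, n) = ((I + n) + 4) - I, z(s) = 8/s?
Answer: 2*sqrt(24645)/93 ≈ 3.3761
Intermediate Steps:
k(I, n) = 4 + n (k(I, n) = (4 + I + n) - I = 4 + n)
Q(M) = 13 (Q(M) = 4 + 9 = 13)
c(P) = 298/(3*P) (c(P) = (8/6)/P + 98/P = (8*(1/6))/P + 98/P = 4/(3*P) + 98/P = 298/(3*P))
sqrt(c(-62) + Q(-59)) = sqrt((298/3)/(-62) + 13) = sqrt((298/3)*(-1/62) + 13) = sqrt(-149/93 + 13) = sqrt(1060/93) = 2*sqrt(24645)/93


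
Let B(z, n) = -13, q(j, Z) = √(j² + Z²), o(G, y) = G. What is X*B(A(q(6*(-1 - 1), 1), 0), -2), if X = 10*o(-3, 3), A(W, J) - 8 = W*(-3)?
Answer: 390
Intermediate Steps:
q(j, Z) = √(Z² + j²)
A(W, J) = 8 - 3*W (A(W, J) = 8 + W*(-3) = 8 - 3*W)
X = -30 (X = 10*(-3) = -30)
X*B(A(q(6*(-1 - 1), 1), 0), -2) = -30*(-13) = 390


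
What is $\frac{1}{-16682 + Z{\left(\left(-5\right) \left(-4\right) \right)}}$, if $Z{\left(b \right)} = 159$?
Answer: $- \frac{1}{16523} \approx -6.0522 \cdot 10^{-5}$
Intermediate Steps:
$\frac{1}{-16682 + Z{\left(\left(-5\right) \left(-4\right) \right)}} = \frac{1}{-16682 + 159} = \frac{1}{-16523} = - \frac{1}{16523}$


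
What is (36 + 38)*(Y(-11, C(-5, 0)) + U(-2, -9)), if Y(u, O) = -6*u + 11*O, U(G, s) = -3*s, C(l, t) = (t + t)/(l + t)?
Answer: 6882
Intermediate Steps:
C(l, t) = 2*t/(l + t) (C(l, t) = (2*t)/(l + t) = 2*t/(l + t))
(36 + 38)*(Y(-11, C(-5, 0)) + U(-2, -9)) = (36 + 38)*((-6*(-11) + 11*(2*0/(-5 + 0))) - 3*(-9)) = 74*((66 + 11*(2*0/(-5))) + 27) = 74*((66 + 11*(2*0*(-⅕))) + 27) = 74*((66 + 11*0) + 27) = 74*((66 + 0) + 27) = 74*(66 + 27) = 74*93 = 6882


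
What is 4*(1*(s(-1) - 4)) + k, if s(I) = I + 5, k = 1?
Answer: 1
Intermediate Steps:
s(I) = 5 + I
4*(1*(s(-1) - 4)) + k = 4*(1*((5 - 1) - 4)) + 1 = 4*(1*(4 - 4)) + 1 = 4*(1*0) + 1 = 4*0 + 1 = 0 + 1 = 1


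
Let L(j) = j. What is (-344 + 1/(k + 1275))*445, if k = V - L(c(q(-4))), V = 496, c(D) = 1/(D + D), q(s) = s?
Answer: -2168986960/14169 ≈ -1.5308e+5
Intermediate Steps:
c(D) = 1/(2*D)
k = 3969/8 (k = 496 - 1/(2*(-4)) = 496 - (-1)/(2*4) = 496 - 1*(-⅛) = 496 + ⅛ = 3969/8 ≈ 496.13)
(-344 + 1/(k + 1275))*445 = (-344 + 1/(3969/8 + 1275))*445 = (-344 + 1/(14169/8))*445 = (-344 + 8/14169)*445 = -4874128/14169*445 = -2168986960/14169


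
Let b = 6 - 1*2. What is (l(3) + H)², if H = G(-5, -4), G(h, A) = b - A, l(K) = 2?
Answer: 100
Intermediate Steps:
b = 4 (b = 6 - 2 = 4)
G(h, A) = 4 - A
H = 8 (H = 4 - 1*(-4) = 4 + 4 = 8)
(l(3) + H)² = (2 + 8)² = 10² = 100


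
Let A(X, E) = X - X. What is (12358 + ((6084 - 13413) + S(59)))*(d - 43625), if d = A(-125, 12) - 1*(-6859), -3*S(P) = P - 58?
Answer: -554651876/3 ≈ -1.8488e+8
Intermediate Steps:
S(P) = 58/3 - P/3 (S(P) = -(P - 58)/3 = -(-58 + P)/3 = 58/3 - P/3)
A(X, E) = 0
d = 6859 (d = 0 - 1*(-6859) = 0 + 6859 = 6859)
(12358 + ((6084 - 13413) + S(59)))*(d - 43625) = (12358 + ((6084 - 13413) + (58/3 - ⅓*59)))*(6859 - 43625) = (12358 + (-7329 + (58/3 - 59/3)))*(-36766) = (12358 + (-7329 - ⅓))*(-36766) = (12358 - 21988/3)*(-36766) = (15086/3)*(-36766) = -554651876/3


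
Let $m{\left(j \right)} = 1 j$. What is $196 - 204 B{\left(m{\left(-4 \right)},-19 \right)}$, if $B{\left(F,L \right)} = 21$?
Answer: $-4088$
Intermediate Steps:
$m{\left(j \right)} = j$
$196 - 204 B{\left(m{\left(-4 \right)},-19 \right)} = 196 - 4284 = -4088$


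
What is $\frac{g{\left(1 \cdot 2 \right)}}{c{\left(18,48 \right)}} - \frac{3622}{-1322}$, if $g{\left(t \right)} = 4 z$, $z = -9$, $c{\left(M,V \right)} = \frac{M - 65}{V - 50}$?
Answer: $\frac{37525}{31067} \approx 1.2079$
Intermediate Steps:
$c{\left(M,V \right)} = \frac{-65 + M}{-50 + V}$
$g{\left(t \right)} = -36$ ($g{\left(t \right)} = 4 \left(-9\right) = -36$)
$\frac{g{\left(1 \cdot 2 \right)}}{c{\left(18,48 \right)}} - \frac{3622}{-1322} = - \frac{36}{\frac{1}{-50 + 48} \left(-65 + 18\right)} - \frac{3622}{-1322} = - \frac{36}{\frac{1}{-2} \left(-47\right)} - - \frac{1811}{661} = - \frac{36}{\left(- \frac{1}{2}\right) \left(-47\right)} + \frac{1811}{661} = - \frac{36}{\frac{47}{2}} + \frac{1811}{661} = \left(-36\right) \frac{2}{47} + \frac{1811}{661} = - \frac{72}{47} + \frac{1811}{661} = \frac{37525}{31067}$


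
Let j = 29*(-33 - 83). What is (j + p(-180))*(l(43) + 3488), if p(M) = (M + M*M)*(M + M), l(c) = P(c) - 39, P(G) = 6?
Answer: -40086858620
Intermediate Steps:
l(c) = -33 (l(c) = 6 - 39 = -33)
p(M) = 2*M*(M + M²) (p(M) = (M + M²)*(2*M) = 2*M*(M + M²))
j = -3364 (j = 29*(-116) = -3364)
(j + p(-180))*(l(43) + 3488) = (-3364 + 2*(-180)²*(1 - 180))*(-33 + 3488) = (-3364 + 2*32400*(-179))*3455 = (-3364 - 11599200)*3455 = -11602564*3455 = -40086858620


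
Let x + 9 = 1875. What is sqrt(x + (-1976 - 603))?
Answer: I*sqrt(713) ≈ 26.702*I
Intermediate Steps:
x = 1866 (x = -9 + 1875 = 1866)
sqrt(x + (-1976 - 603)) = sqrt(1866 + (-1976 - 603)) = sqrt(1866 - 2579) = sqrt(-713) = I*sqrt(713)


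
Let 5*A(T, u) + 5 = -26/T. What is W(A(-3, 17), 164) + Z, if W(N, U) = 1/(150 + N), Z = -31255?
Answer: -70667540/2261 ≈ -31255.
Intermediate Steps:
A(T, u) = -1 - 26/(5*T) (A(T, u) = -1 + (-26/T)/5 = -1 - 26/(5*T))
W(A(-3, 17), 164) + Z = 1/(150 + (-26/5 - 1*(-3))/(-3)) - 31255 = 1/(150 - (-26/5 + 3)/3) - 31255 = 1/(150 - ⅓*(-11/5)) - 31255 = 1/(150 + 11/15) - 31255 = 1/(2261/15) - 31255 = 15/2261 - 31255 = -70667540/2261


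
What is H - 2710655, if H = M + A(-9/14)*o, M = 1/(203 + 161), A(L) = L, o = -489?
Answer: -986563993/364 ≈ -2.7103e+6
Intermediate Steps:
M = 1/364 ≈ 0.0027473
H = 114427/364 (H = 1/364 - 9/14*(-489) = 1/364 + 4401/14 = 114427/364 ≈ 314.36)
H - 2710655 = 114427/364 - 2710655 = -986563993/364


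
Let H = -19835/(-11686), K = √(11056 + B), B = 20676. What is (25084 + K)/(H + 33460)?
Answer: 293131624/391033395 + 23372*√7933/391033395 ≈ 0.75496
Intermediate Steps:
K = 2*√7933 (K = √(11056 + 20676) = √31732 = 2*√7933 ≈ 178.13)
H = 19835/11686 (H = -19835*(-1/11686) = 19835/11686 ≈ 1.6973)
(25084 + K)/(H + 33460) = (25084 + 2*√7933)/(19835/11686 + 33460) = (25084 + 2*√7933)/(391033395/11686) = (25084 + 2*√7933)*(11686/391033395) = 293131624/391033395 + 23372*√7933/391033395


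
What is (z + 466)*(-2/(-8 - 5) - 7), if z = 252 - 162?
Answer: -49484/13 ≈ -3806.5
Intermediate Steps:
z = 90
(z + 466)*(-2/(-8 - 5) - 7) = (90 + 466)*(-2/(-8 - 5) - 7) = 556*(-2/(-13) - 7) = 556*(-2*(-1/13) - 7) = 556*(2/13 - 7) = 556*(-89/13) = -49484/13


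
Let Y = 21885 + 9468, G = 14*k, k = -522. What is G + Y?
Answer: 24045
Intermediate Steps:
G = -7308 (G = 14*(-522) = -7308)
Y = 31353
G + Y = -7308 + 31353 = 24045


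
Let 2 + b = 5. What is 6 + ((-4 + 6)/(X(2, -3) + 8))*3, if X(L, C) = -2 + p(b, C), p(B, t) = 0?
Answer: 7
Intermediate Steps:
b = 3 (b = -2 + 5 = 3)
X(L, C) = -2 (X(L, C) = -2 + 0 = -2)
6 + ((-4 + 6)/(X(2, -3) + 8))*3 = 6 + ((-4 + 6)/(-2 + 8))*3 = 6 + (2/6)*3 = 6 + (2*(⅙))*3 = 6 + (⅓)*3 = 6 + 1 = 7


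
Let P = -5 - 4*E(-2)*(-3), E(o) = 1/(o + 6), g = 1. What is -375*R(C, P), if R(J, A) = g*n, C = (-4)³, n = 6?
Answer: -2250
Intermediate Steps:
C = -64
E(o) = 1/(6 + o)
P = -2 (P = -5 - 4/(6 - 2)*(-3) = -5 - 4/4*(-3) = -5 - 4*(¼)*(-3) = -5 - (-3) = -5 - 1*(-3) = -5 + 3 = -2)
R(J, A) = 6 (R(J, A) = 1*6 = 6)
-375*R(C, P) = -375*6 = -2250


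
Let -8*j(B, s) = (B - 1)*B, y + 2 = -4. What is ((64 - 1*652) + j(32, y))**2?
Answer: 506944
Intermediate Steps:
y = -6 (y = -2 - 4 = -6)
j(B, s) = -B*(-1 + B)/8 (j(B, s) = -(B - 1)*B/8 = -(-1 + B)*B/8 = -B*(-1 + B)/8)
((64 - 1*652) + j(32, y))**2 = ((64 - 1*652) + (1/8)*32*(1 - 1*32))**2 = ((64 - 652) + (1/8)*32*(1 - 32))**2 = (-588 + (1/8)*32*(-31))**2 = (-588 - 124)**2 = (-712)**2 = 506944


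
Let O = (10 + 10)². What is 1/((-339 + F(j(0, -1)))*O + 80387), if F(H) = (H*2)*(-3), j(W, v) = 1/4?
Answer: -1/55813 ≈ -1.7917e-5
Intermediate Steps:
O = 400 (O = 20² = 400)
j(W, v) = ¼
F(H) = -6*H (F(H) = (2*H)*(-3) = -6*H)
1/((-339 + F(j(0, -1)))*O + 80387) = 1/((-339 - 6*¼)*400 + 80387) = 1/((-339 - 3/2)*400 + 80387) = 1/(-681/2*400 + 80387) = 1/(-136200 + 80387) = 1/(-55813) = -1/55813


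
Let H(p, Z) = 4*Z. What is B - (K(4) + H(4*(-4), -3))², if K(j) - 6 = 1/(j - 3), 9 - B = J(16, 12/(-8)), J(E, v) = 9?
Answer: -25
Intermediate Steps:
B = 0 (B = 9 - 1*9 = 9 - 9 = 0)
K(j) = 6 + 1/(-3 + j) (K(j) = 6 + 1/(j - 3) = 6 + 1/(-3 + j))
B - (K(4) + H(4*(-4), -3))² = 0 - ((-17 + 6*4)/(-3 + 4) + 4*(-3))² = 0 - ((-17 + 24)/1 - 12)² = 0 - (1*7 - 12)² = 0 - (7 - 12)² = 0 - 1*(-5)² = 0 - 1*25 = 0 - 25 = -25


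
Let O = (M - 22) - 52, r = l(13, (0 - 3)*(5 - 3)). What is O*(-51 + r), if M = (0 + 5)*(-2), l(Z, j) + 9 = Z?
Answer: 3948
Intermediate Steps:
l(Z, j) = -9 + Z
r = 4 (r = -9 + 13 = 4)
M = -10 (M = 5*(-2) = -10)
O = -84 (O = (-10 - 22) - 52 = -32 - 52 = -84)
O*(-51 + r) = -84*(-51 + 4) = -84*(-47) = 3948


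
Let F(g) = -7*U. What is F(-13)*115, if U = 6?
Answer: -4830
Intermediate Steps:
F(g) = -42 (F(g) = -7*6 = -42)
F(-13)*115 = -42*115 = -4830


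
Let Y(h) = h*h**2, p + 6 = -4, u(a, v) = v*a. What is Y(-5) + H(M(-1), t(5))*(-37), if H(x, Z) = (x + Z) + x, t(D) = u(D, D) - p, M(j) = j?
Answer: -1346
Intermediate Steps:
u(a, v) = a*v
p = -10 (p = -6 - 4 = -10)
t(D) = 10 + D**2 (t(D) = D*D - 1*(-10) = D**2 + 10 = 10 + D**2)
Y(h) = h**3
H(x, Z) = Z + 2*x (H(x, Z) = (Z + x) + x = Z + 2*x)
Y(-5) + H(M(-1), t(5))*(-37) = (-5)**3 + ((10 + 5**2) + 2*(-1))*(-37) = -125 + ((10 + 25) - 2)*(-37) = -125 + (35 - 2)*(-37) = -125 + 33*(-37) = -125 - 1221 = -1346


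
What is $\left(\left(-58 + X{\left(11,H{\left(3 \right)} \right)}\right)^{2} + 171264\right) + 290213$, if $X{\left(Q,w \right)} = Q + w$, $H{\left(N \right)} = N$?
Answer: $463413$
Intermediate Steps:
$\left(\left(-58 + X{\left(11,H{\left(3 \right)} \right)}\right)^{2} + 171264\right) + 290213 = \left(\left(-58 + \left(11 + 3\right)\right)^{2} + 171264\right) + 290213 = \left(\left(-58 + 14\right)^{2} + 171264\right) + 290213 = \left(\left(-44\right)^{2} + 171264\right) + 290213 = \left(1936 + 171264\right) + 290213 = 173200 + 290213 = 463413$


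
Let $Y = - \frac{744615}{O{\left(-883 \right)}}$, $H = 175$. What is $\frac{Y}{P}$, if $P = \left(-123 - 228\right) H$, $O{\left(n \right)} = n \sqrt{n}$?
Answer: $\frac{16547 i \sqrt{883}}{1064275485} \approx 0.000462 i$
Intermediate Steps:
$O{\left(n \right)} = n^{\frac{3}{2}}$
$Y = - \frac{744615 i \sqrt{883}}{779689}$ ($Y = - \frac{744615}{\left(-883\right)^{\frac{3}{2}}} = - \frac{744615}{\left(-883\right) i \sqrt{883}} = - 744615 \frac{i \sqrt{883}}{779689} = - \frac{744615 i \sqrt{883}}{779689} \approx - 28.379 i$)
$P = -61425$ ($P = \left(-123 - 228\right) 175 = \left(-351\right) 175 = -61425$)
$\frac{Y}{P} = \frac{\left(- \frac{744615}{779689}\right) i \sqrt{883}}{-61425} = - \frac{744615 i \sqrt{883}}{779689} \left(- \frac{1}{61425}\right) = \frac{16547 i \sqrt{883}}{1064275485}$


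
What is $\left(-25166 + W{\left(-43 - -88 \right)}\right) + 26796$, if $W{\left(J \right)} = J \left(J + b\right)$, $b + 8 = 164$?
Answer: $10675$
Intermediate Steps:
$b = 156$ ($b = -8 + 164 = 156$)
$W{\left(J \right)} = J \left(156 + J\right)$ ($W{\left(J \right)} = J \left(J + 156\right) = J \left(156 + J\right)$)
$\left(-25166 + W{\left(-43 - -88 \right)}\right) + 26796 = \left(-25166 + \left(-43 - -88\right) \left(156 - -45\right)\right) + 26796 = \left(-25166 + \left(-43 + 88\right) \left(156 + \left(-43 + 88\right)\right)\right) + 26796 = \left(-25166 + 45 \left(156 + 45\right)\right) + 26796 = \left(-25166 + 45 \cdot 201\right) + 26796 = \left(-25166 + 9045\right) + 26796 = -16121 + 26796 = 10675$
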